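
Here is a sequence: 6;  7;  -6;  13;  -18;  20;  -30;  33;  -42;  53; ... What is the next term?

-54

Taking every 2nd term gives 2 separate tracks.
Track A is 6, -6, -18, -30, -42, which is arithmetic, step −12.
Track B is 7, 13, 20, 33, 53, which is a Fibonacci-like recurrence a_n = a_{n-1} + a_{n-2}.
Position 11 falls in track A as its term 6, giving -54.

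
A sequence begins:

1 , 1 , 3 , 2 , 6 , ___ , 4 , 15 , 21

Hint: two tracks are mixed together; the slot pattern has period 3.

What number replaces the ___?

10

Positions follow the repeating pattern ABB; grouping by letter gives 2 tracks.
Subsequence A: 1, 2, 4 (successive powers of 2).
Subsequence B: 1, 3, 6, ?, 15, 21 (the triangular numbers T_1, T_2, …).
Filling subsequence B at index 4 by its rule yields 10.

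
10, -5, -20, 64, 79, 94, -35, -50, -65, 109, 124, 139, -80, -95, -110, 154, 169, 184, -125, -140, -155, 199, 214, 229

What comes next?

Reading positions in blocks of 6 reveals the pattern AAABBB — 2 tracks woven together.
Subsequence A: 10, -5, -20, -35, -50, -65, -80, -95, -110, -125, -140, -155 — subtracting 15 each time.
Subsequence B: 64, 79, 94, 109, 124, 139, 154, 169, 184, 199, 214, 229 — arithmetic, step +15.
Term 25 comes from subsequence A (its 13th entry): -170.

-170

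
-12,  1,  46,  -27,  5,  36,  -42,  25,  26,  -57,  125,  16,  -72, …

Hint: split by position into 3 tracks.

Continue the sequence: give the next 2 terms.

625, 6

Read the sequence 3 terms at a time; column i is its own pattern.
Subsequence A = -12, -27, -42, -57, -72: subtracting 15 each time.
Subsequence B = 1, 5, 25, 125: a geometric progression (common ratio 5).
Subsequence C = 46, 36, 26, 16: arithmetic, step −10.
Position 14 falls in subsequence B as its term 5, giving 625.
The 15th slot belongs to subsequence C; its 5th term is 6.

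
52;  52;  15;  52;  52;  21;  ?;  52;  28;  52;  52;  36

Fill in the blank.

52

Positions follow the repeating pattern AAB; grouping by letter gives 2 tracks.
Subsequence A = 52, 52, 52, 52, ?, 52, 52, 52: constant 52.
Subsequence B = 15, 21, 28, 36: the triangular numbers T_5, T_6, ….
Filling subsequence A at index 5 by its rule yields 52.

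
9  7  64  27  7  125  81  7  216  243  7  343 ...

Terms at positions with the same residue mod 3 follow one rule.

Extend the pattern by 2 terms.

Read the sequence 3 terms at a time; column i is its own pattern.
Stream A: 9, 27, 81, 243 — powers of 3.
Stream B: 7, 7, 7, 7 — always 7.
Stream C: 64, 125, 216, 343 — the cubes 4³, 5³, 6³, ….
Position 13 → stream A, term 5 = 729.
The 14th slot belongs to stream B; its 5th term is 7.

729, 7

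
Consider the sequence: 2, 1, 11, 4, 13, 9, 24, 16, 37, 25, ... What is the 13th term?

98

Odd-indexed and even-indexed terms follow separate rules.
Track A: 2, 11, 13, 24, 37 — each term equals the sum of the previous two.
Track B: 1, 4, 9, 16, 25 — perfect squares starting at 1².
Position 13 → track A, term 7 = 98.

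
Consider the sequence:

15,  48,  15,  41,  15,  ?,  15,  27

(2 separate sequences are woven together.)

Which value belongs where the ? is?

Split by position mod 2 into 2 tracks.
Subsequence A = 15, 15, 15, 15: always 15.
Subsequence B = 48, 41, ?, 27: linear: a_n = 55 − 7·n.
Filling subsequence B at index 3 by its rule yields 34.

34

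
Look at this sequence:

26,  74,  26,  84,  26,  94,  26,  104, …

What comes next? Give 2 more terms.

Positions 1, 3, 5, … form one subsequence and positions 2, 4, 6, … form another.
Subsequence A is 26, 26, 26, 26, which is the constant sequence 26.
Subsequence B is 74, 84, 94, 104, which is arithmetic, step +10.
Position 9 falls in subsequence A as its term 5, giving 26.
The 10th slot belongs to subsequence B; its 5th term is 114.

26, 114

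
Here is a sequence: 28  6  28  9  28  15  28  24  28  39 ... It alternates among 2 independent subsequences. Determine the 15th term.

Split by position mod 2 into 2 tracks.
Track A = 28, 28, 28, 28, 28: constant 28.
Track B = 6, 9, 15, 24, 39: a Fibonacci-like recurrence a_n = a_{n-1} + a_{n-2}.
Position 15 falls in track A as its term 8, giving 28.

28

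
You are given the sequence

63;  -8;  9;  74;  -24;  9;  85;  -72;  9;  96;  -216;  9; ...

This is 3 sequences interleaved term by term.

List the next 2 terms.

107, -648

Taking every 3rd term gives 3 separate tracks.
Track A: 63, 74, 85, 96 — linear: a_n = 52 + 11·n.
Track B: -8, -24, -72, -216 — a geometric progression (common ratio 3).
Track C: 9, 9, 9, 9 — always 9.
Position 13 falls in track A as its term 5, giving 107.
The 14th slot belongs to track B; its 5th term is -648.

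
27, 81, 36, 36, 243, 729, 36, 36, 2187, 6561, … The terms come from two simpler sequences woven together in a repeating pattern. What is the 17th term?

177147

Positions follow the repeating pattern AABB; grouping by letter gives 2 tracks.
Stream A: 27, 81, 243, 729, 2187, 6561 — powers 3^3, 3^4, 3^5, ….
Stream B: 36, 36, 36, 36 — always 36.
Position 17 falls in stream A as its term 9, giving 177147.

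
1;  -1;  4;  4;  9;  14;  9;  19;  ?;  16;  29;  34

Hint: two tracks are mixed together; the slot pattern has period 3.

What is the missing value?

24

Positions follow the repeating pattern ABB; grouping by letter gives 2 tracks.
Track A: 1, 4, 9, 16. Perfect squares starting at 1².
Track B: -1, 4, 9, 14, 19, ?, 29, 34. Linear: a_n = -6 + 5·n.
The gap is track B's term 6; the rule gives 24.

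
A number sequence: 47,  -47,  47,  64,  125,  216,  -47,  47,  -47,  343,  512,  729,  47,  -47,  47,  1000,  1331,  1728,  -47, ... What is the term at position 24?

3375

Positions follow the repeating pattern AAABBB; grouping by letter gives 2 tracks.
Subsequence A: 47, -47, 47, -47, 47, -47, 47, -47, 47, -47 — alternating ±47.
Subsequence B: 64, 125, 216, 343, 512, 729, 1000, 1331, 1728 — perfect cubes starting at 4³.
Position 24 → subsequence B, term 12 = 3375.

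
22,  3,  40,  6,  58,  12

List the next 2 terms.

76, 24

Taking every 2nd term gives 2 separate tracks.
Track A: 22, 40, 58 — arithmetic, step +18.
Track B: 3, 6, 12 — geometric with ratio 2.
Position 7 → track A, term 4 = 76.
Position 8 falls in track B as its term 4, giving 24.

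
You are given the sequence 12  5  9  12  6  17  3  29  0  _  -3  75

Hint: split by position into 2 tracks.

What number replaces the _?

46

Split by position mod 2 into 2 tracks.
Subsequence A is 12, 9, 6, 3, 0, -3, which is arithmetic, step −3.
Subsequence B is 5, 12, 17, 29, ?, 75, which is a Fibonacci-like recurrence a_n = a_{n-1} + a_{n-2}.
The gap is subsequence B's term 5; the rule gives 46.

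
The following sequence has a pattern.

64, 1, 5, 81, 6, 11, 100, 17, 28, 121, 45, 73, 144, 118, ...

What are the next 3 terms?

191, 169, 309

Positions follow the repeating pattern ABB; grouping by letter gives 2 tracks.
Subsequence A: 64, 81, 100, 121, 144 (perfect squares starting at 8²).
Subsequence B: 1, 5, 6, 11, 17, 28, 45, 73, 118 (a Fibonacci-like recurrence a_n = a_{n-1} + a_{n-2}).
Position 15 → subsequence B, term 10 = 191.
Position 16 → subsequence A, term 6 = 169.
The 17th slot belongs to subsequence B; its 11th term is 309.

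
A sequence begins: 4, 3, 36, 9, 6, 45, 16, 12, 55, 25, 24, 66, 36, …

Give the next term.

The terms cycle through 3 interleaved subsequences.
Track A: 4, 9, 16, 25, 36 — perfect squares starting at 2².
Track B: 3, 6, 12, 24 — geometric, ×2 each step.
Track C: 36, 45, 55, 66 — the triangular numbers T_8, T_9, ….
Term 14 comes from track B (its 5th entry): 48.

48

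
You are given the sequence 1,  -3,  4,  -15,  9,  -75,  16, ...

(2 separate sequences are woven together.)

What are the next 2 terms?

-375, 25

Taking every 2nd term gives 2 separate tracks.
Stream A is 1, 4, 9, 16, which is perfect squares starting at 1².
Stream B is -3, -15, -75, which is a geometric progression (common ratio 5).
The 8th slot belongs to stream B; its 4th term is -375.
Position 9 falls in stream A as its term 5, giving 25.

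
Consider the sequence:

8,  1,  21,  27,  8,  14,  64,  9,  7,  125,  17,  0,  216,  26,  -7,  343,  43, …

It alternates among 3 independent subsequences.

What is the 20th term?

69

Split by position mod 3 into 3 tracks.
Track A is 8, 27, 64, 125, 216, 343, which is the cubes 2³, 3³, 4³, ….
Track B is 1, 8, 9, 17, 26, 43, which is each term equals the sum of the previous two.
Track C is 21, 14, 7, 0, -7, which is linear: a_n = 28 − 7·n.
Position 20 falls in track B as its term 7, giving 69.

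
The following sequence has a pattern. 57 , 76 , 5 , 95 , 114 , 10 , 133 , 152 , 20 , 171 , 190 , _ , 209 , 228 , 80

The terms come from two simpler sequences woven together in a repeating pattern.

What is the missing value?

40

Positions follow the repeating pattern AAB; grouping by letter gives 2 tracks.
Track A: 57, 76, 95, 114, 133, 152, 171, 190, 209, 228 (linear: a_n = 38 + 19·n).
Track B: 5, 10, 20, ?, 80 (geometric with ratio 2).
So the missing entry in track B is 40.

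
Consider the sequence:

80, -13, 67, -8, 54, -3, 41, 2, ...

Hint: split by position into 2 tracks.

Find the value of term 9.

28

The terms cycle through 2 interleaved subsequences.
Track A = 80, 67, 54, 41: linear: a_n = 93 − 13·n.
Track B = -13, -8, -3, 2: linear: a_n = -18 + 5·n.
The 9th slot belongs to track A; its 5th term is 28.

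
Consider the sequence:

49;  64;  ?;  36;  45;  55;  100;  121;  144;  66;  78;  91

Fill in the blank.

81

Positions follow the repeating pattern AAABBB; grouping by letter gives 2 tracks.
Subsequence A is 49, 64, ?, 100, 121, 144, which is perfect squares starting at 7².
Subsequence B is 36, 45, 55, 66, 78, 91, which is the triangular numbers T_8, T_9, ….
The gap is subsequence A's term 3; the rule gives 81.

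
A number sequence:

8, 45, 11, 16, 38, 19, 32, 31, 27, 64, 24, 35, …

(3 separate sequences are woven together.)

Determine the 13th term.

Taking every 3rd term gives 3 separate tracks.
Track A: 8, 16, 32, 64 — successive powers of 2.
Track B: 45, 38, 31, 24 — arithmetic with common difference −7.
Track C: 11, 19, 27, 35 — arithmetic with common difference +8.
Position 13 → track A, term 5 = 128.

128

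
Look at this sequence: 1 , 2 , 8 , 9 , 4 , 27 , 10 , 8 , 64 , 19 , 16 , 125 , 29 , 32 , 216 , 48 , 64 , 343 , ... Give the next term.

Split by position mod 3 into 3 tracks.
Track A is 1, 9, 10, 19, 29, 48, which is Fibonacci-style (each term is the sum of the two before it).
Track B is 2, 4, 8, 16, 32, 64, which is powers of 2.
Track C is 8, 27, 64, 125, 216, 343, which is perfect cubes starting at 2³.
Position 19 → track A, term 7 = 77.

77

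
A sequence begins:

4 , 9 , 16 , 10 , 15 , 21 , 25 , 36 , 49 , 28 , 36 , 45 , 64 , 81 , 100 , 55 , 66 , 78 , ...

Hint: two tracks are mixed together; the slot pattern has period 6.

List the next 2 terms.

Positions follow the repeating pattern AAABBB; grouping by letter gives 2 tracks.
Subsequence A: 4, 9, 16, 25, 36, 49, 64, 81, 100 — consecutive squares n² from n = 2.
Subsequence B: 10, 15, 21, 28, 36, 45, 55, 66, 78 — the triangular numbers T_4, T_5, ….
Position 19 → subsequence A, term 10 = 121.
The 20th slot belongs to subsequence A; its 11th term is 144.

121, 144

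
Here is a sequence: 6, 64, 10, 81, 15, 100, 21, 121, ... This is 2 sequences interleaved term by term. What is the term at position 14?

196

The terms cycle through 2 interleaved subsequences.
Track A: 6, 10, 15, 21 — triangular numbers n(n+1)/2 for n = 3, 4, ….
Track B: 64, 81, 100, 121 — perfect squares starting at 8².
The 14th slot belongs to track B; its 7th term is 196.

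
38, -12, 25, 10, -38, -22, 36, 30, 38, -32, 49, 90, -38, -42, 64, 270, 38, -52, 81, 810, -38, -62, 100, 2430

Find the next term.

38

Read the sequence 4 terms at a time; column i is its own pattern.
Track A = 38, -38, 38, -38, 38, -38: the oscillation 38·(−1)^(n+1).
Track B = -12, -22, -32, -42, -52, -62: arithmetic with common difference −10.
Track C = 25, 36, 49, 64, 81, 100: the squares 5², 6², 7², ….
Track D = 10, 30, 90, 270, 810, 2430: multiplying by 3 each time.
Term 25 comes from track A (its 7th entry): 38.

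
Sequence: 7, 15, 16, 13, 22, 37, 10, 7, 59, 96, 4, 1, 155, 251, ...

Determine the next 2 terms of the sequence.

-2, -5

The slot pattern repeats as AABB (period 4), so there are 2 interleaved tracks.
Subsequence A = 7, 15, 22, 37, 59, 96, 155, 251: Fibonacci-style (each term is the sum of the two before it).
Subsequence B = 16, 13, 10, 7, 4, 1: subtracting 3 each time.
Term 15 comes from subsequence B (its 7th entry): -2.
The 16th slot belongs to subsequence B; its 8th term is -5.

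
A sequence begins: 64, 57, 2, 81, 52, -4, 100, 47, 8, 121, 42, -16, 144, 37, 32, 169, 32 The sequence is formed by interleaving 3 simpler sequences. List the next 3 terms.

-64, 196, 27

The terms cycle through 3 interleaved subsequences.
Track A: 64, 81, 100, 121, 144, 169 — the squares 8², 9², 10², ….
Track B: 57, 52, 47, 42, 37, 32 — subtracting 5 each time.
Track C: 2, -4, 8, -16, 32 — geometric with ratio -2.
Position 18 → track C, term 6 = -64.
Position 19 falls in track A as its term 7, giving 196.
Position 20 → track B, term 7 = 27.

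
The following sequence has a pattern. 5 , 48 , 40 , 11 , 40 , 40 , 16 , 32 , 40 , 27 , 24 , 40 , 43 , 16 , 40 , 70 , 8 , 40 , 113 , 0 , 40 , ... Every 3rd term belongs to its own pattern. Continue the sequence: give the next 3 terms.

Split by position mod 3 into 3 tracks.
Stream A: 5, 11, 16, 27, 43, 70, 113 — each term equals the sum of the previous two.
Stream B: 48, 40, 32, 24, 16, 8, 0 — subtracting 8 each time.
Stream C: 40, 40, 40, 40, 40, 40, 40 — the constant sequence 40.
Position 22 falls in stream A as its term 8, giving 183.
Term 23 comes from stream B (its 8th entry): -8.
Position 24 → stream C, term 8 = 40.

183, -8, 40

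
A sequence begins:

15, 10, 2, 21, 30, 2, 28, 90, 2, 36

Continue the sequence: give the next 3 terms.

Split by position mod 3 into 3 tracks.
Track A: 15, 21, 28, 36 (triangular numbers n(n+1)/2 for n = 5, 6, …).
Track B: 10, 30, 90 (geometric with ratio 3).
Track C: 2, 2, 2 (always 2).
Position 11 → track B, term 4 = 270.
Position 12 → track C, term 4 = 2.
Position 13 falls in track A as its term 5, giving 45.

270, 2, 45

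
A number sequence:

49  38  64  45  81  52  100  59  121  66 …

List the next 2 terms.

144, 73

Odd-indexed and even-indexed terms follow separate rules.
Track A = 49, 64, 81, 100, 121: perfect squares starting at 7².
Track B = 38, 45, 52, 59, 66: adding 7 each time.
Position 11 falls in track A as its term 6, giving 144.
Position 12 → track B, term 6 = 73.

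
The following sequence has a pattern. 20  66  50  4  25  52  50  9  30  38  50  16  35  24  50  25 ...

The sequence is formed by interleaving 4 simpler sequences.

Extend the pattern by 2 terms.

40, 10

Read the sequence 4 terms at a time; column i is its own pattern.
Stream A: 20, 25, 30, 35 — adding 5 each time.
Stream B: 66, 52, 38, 24 — linear: a_n = 80 − 14·n.
Stream C: 50, 50, 50, 50 — the constant sequence 50.
Stream D: 4, 9, 16, 25 — perfect squares starting at 2².
Term 17 comes from stream A (its 5th entry): 40.
The 18th slot belongs to stream B; its 5th term is 10.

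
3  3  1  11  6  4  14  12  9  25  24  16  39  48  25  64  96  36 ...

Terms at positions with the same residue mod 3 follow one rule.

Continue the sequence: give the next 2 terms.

Taking every 3rd term gives 3 separate tracks.
Track A: 3, 11, 14, 25, 39, 64. Each term equals the sum of the previous two.
Track B: 3, 6, 12, 24, 48, 96. Geometric with ratio 2.
Track C: 1, 4, 9, 16, 25, 36. Perfect squares starting at 1².
The 19th slot belongs to track A; its 7th term is 103.
The 20th slot belongs to track B; its 7th term is 192.

103, 192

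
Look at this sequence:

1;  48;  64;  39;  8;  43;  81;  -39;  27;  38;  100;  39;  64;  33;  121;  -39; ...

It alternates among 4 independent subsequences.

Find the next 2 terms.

125, 28

Split by position mod 4 into 4 tracks.
Track A: 1, 8, 27, 64 (consecutive cubes n³ from n = 1).
Track B: 48, 43, 38, 33 (arithmetic with common difference −5).
Track C: 64, 81, 100, 121 (perfect squares starting at 8²).
Track D: 39, -39, 39, -39 (the oscillation 39·(−1)^(n+1)).
Position 17 → track A, term 5 = 125.
The 18th slot belongs to track B; its 5th term is 28.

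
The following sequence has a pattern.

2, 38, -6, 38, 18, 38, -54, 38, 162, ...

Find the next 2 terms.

38, -486

Odd-indexed and even-indexed terms follow separate rules.
Track A: 2, -6, 18, -54, 162 (geometric with ratio -3).
Track B: 38, 38, 38, 38 (always 38).
Term 10 comes from track B (its 5th entry): 38.
The 11th slot belongs to track A; its 6th term is -486.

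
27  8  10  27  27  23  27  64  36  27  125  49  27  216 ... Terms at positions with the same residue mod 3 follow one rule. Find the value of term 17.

343

The terms cycle through 3 interleaved subsequences.
Track A is 27, 27, 27, 27, 27, which is the constant sequence 27.
Track B is 8, 27, 64, 125, 216, which is the cubes 2³, 3³, 4³, ….
Track C is 10, 23, 36, 49, which is arithmetic with common difference +13.
Position 17 falls in track B as its term 6, giving 343.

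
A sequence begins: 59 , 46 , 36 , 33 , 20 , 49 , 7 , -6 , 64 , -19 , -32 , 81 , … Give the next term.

-45

Reading positions in blocks of 3 reveals the pattern AAB — 2 tracks woven together.
Subsequence A: 59, 46, 33, 20, 7, -6, -19, -32 (arithmetic, step −13).
Subsequence B: 36, 49, 64, 81 (perfect squares starting at 6²).
Term 13 comes from subsequence A (its 9th entry): -45.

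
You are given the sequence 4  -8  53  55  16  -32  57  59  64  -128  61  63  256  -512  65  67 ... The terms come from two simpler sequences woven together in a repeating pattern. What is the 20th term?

71

Reading positions in blocks of 4 reveals the pattern AABB — 2 tracks woven together.
Subsequence A: 4, -8, 16, -32, 64, -128, 256, -512. A geometric progression (common ratio -2).
Subsequence B: 53, 55, 57, 59, 61, 63, 65, 67. Adding 2 each time.
Position 20 falls in subsequence B as its term 10, giving 71.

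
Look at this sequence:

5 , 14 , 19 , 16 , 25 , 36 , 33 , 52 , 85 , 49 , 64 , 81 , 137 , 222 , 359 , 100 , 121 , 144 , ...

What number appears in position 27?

6443

The slot pattern repeats as AAABBB (period 6), so there are 2 interleaved tracks.
Track A: 5, 14, 19, 33, 52, 85, 137, 222, 359 — Fibonacci-style (each term is the sum of the two before it).
Track B: 16, 25, 36, 49, 64, 81, 100, 121, 144 — consecutive squares n² from n = 4.
Term 27 comes from track A (its 15th entry): 6443.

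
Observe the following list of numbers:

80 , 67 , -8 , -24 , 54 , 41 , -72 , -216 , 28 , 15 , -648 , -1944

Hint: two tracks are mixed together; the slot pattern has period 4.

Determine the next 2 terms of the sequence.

Positions follow the repeating pattern AABB; grouping by letter gives 2 tracks.
Stream A = 80, 67, 54, 41, 28, 15: subtracting 13 each time.
Stream B = -8, -24, -72, -216, -648, -1944: geometric with ratio 3.
The 13th slot belongs to stream A; its 7th term is 2.
Position 14 falls in stream A as its term 8, giving -11.

2, -11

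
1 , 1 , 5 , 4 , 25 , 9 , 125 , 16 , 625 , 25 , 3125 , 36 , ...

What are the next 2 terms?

Odd-indexed and even-indexed terms follow separate rules.
Subsequence A: 1, 5, 25, 125, 625, 3125. Geometric, ×5 each step.
Subsequence B: 1, 4, 9, 16, 25, 36. The squares 1², 2², 3², ….
The 13th slot belongs to subsequence A; its 7th term is 15625.
Position 14 falls in subsequence B as its term 7, giving 49.

15625, 49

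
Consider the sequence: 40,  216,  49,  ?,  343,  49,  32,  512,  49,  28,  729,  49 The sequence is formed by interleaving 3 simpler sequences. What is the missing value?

36

Taking every 3rd term gives 3 separate tracks.
Track A = 40, ?, 32, 28: arithmetic, step −4.
Track B = 216, 343, 512, 729: the cubes 6³, 7³, 8³, ….
Track C = 49, 49, 49, 49: the constant sequence 49.
Filling track A at index 2 by its rule yields 36.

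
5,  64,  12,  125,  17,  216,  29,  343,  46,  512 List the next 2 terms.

Taking every 2nd term gives 2 separate tracks.
Track A is 5, 12, 17, 29, 46, which is each term equals the sum of the previous two.
Track B is 64, 125, 216, 343, 512, which is consecutive cubes n³ from n = 4.
Position 11 falls in track A as its term 6, giving 75.
Position 12 falls in track B as its term 6, giving 729.

75, 729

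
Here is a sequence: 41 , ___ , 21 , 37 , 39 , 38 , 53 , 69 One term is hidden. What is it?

40

The slot pattern repeats as AABB (period 4), so there are 2 interleaved tracks.
Stream A: 41, ?, 39, 38 (linear: a_n = 42 − n).
Stream B: 21, 37, 53, 69 (arithmetic with common difference +16).
Stream A's pattern makes the blank 40.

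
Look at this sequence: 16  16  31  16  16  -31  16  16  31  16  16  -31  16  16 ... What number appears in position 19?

Reading positions in blocks of 3 reveals the pattern AAB — 2 tracks woven together.
Track A: 16, 16, 16, 16, 16, 16, 16, 16, 16, 16 — always 16.
Track B: 31, -31, 31, -31 — oscillating between 31 and -31.
Term 19 comes from track A (its 13th entry): 16.

16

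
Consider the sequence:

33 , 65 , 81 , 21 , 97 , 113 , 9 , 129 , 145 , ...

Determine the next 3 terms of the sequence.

-3, 161, 177

Reading positions in blocks of 3 reveals the pattern ABB — 2 tracks woven together.
Stream A: 33, 21, 9 — subtracting 12 each time.
Stream B: 65, 81, 97, 113, 129, 145 — arithmetic, step +16.
The 10th slot belongs to stream A; its 4th term is -3.
Term 11 comes from stream B (its 7th entry): 161.
Term 12 comes from stream B (its 8th entry): 177.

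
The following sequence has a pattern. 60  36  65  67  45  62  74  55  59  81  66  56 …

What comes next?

Split by position mod 3: positions 1, 4, 7, … form one track, and each other residue class forms its own.
Track A: 60, 67, 74, 81 (arithmetic, step +7).
Track B: 36, 45, 55, 66 (triangular numbers starting at T_8).
Track C: 65, 62, 59, 56 (arithmetic, step −3).
The 13th slot belongs to track A; its 5th term is 88.

88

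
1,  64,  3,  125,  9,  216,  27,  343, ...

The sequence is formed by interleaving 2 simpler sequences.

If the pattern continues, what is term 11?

243

Odd-indexed and even-indexed terms follow separate rules.
Subsequence A is 1, 3, 9, 27, which is powers of 3.
Subsequence B is 64, 125, 216, 343, which is perfect cubes starting at 4³.
Term 11 comes from subsequence A (its 6th entry): 243.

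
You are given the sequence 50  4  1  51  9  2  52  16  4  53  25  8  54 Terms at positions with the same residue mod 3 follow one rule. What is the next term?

36

Taking every 3rd term gives 3 separate tracks.
Subsequence A is 50, 51, 52, 53, 54, which is adding 1 each time.
Subsequence B is 4, 9, 16, 25, which is perfect squares starting at 2².
Subsequence C is 1, 2, 4, 8, which is a geometric progression (common ratio 2).
Position 14 falls in subsequence B as its term 5, giving 36.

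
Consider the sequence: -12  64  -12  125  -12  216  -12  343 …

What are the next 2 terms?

Taking every 2nd term gives 2 separate tracks.
Track A: -12, -12, -12, -12. The constant sequence -12.
Track B: 64, 125, 216, 343. The cubes 4³, 5³, 6³, ….
Term 9 comes from track A (its 5th entry): -12.
Position 10 falls in track B as its term 5, giving 512.

-12, 512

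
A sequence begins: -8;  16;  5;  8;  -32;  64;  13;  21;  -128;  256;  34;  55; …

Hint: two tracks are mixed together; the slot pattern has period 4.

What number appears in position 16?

144

Positions follow the repeating pattern AABB; grouping by letter gives 2 tracks.
Track A is -8, 16, -32, 64, -128, 256, which is geometric, ×-2 each step.
Track B is 5, 8, 13, 21, 34, 55, which is Fibonacci-style (each term is the sum of the two before it).
The 16th slot belongs to track B; its 8th term is 144.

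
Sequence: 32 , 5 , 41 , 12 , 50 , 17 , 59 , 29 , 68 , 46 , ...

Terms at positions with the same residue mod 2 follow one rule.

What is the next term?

Positions 1, 3, 5, … form one subsequence and positions 2, 4, 6, … form another.
Track A: 32, 41, 50, 59, 68. Arithmetic with common difference +9.
Track B: 5, 12, 17, 29, 46. Fibonacci-style (each term is the sum of the two before it).
Term 11 comes from track A (its 6th entry): 77.

77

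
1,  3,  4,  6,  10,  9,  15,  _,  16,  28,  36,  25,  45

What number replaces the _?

21

Reading positions in blocks of 3 reveals the pattern AAB — 2 tracks woven together.
Track A: 1, 3, 6, 10, 15, ?, 28, 36, 45 — the triangular numbers T_1, T_2, ….
Track B: 4, 9, 16, 25 — the squares 2², 3², 4², ….
Track A's pattern makes the blank 21.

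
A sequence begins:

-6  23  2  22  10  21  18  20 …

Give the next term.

Split by position mod 2 into 2 tracks.
Subsequence A is -6, 2, 10, 18, which is arithmetic with common difference +8.
Subsequence B is 23, 22, 21, 20, which is arithmetic, step −1.
The 9th slot belongs to subsequence A; its 5th term is 26.

26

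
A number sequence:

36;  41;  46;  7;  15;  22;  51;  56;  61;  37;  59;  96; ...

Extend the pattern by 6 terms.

66, 71, 76, 155, 251, 406

Positions follow the repeating pattern AAABBB; grouping by letter gives 2 tracks.
Subsequence A is 36, 41, 46, 51, 56, 61, which is arithmetic with common difference +5.
Subsequence B is 7, 15, 22, 37, 59, 96, which is a Fibonacci-like recurrence a_n = a_{n-1} + a_{n-2}.
Term 13 comes from subsequence A (its 7th entry): 66.
The 14th slot belongs to subsequence A; its 8th term is 71.
Term 15 comes from subsequence A (its 9th entry): 76.
Position 16 falls in subsequence B as its term 7, giving 155.
The 17th slot belongs to subsequence B; its 8th term is 251.
The 18th slot belongs to subsequence B; its 9th term is 406.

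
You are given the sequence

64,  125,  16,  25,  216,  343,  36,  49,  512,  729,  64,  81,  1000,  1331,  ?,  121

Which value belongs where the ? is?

Positions follow the repeating pattern AABB; grouping by letter gives 2 tracks.
Track A = 64, 125, 216, 343, 512, 729, 1000, 1331: the cubes 4³, 5³, 6³, ….
Track B = 16, 25, 36, 49, 64, 81, ?, 121: perfect squares starting at 4².
Track B's pattern makes the blank 100.

100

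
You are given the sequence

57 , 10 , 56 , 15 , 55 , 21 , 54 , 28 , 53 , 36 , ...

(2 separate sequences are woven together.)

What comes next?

52

Positions 1, 3, 5, … form one subsequence and positions 2, 4, 6, … form another.
Stream A: 57, 56, 55, 54, 53 (linear: a_n = 58 − n).
Stream B: 10, 15, 21, 28, 36 (triangular numbers starting at T_4).
Term 11 comes from stream A (its 6th entry): 52.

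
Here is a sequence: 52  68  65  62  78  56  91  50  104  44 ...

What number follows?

Positions 1, 3, 5, … form one subsequence and positions 2, 4, 6, … form another.
Stream A: 52, 65, 78, 91, 104 — arithmetic with common difference +13.
Stream B: 68, 62, 56, 50, 44 — linear: a_n = 74 − 6·n.
The 11th slot belongs to stream A; its 6th term is 117.

117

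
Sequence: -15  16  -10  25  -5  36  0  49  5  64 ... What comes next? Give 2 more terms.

10, 81

The terms cycle through 2 interleaved subsequences.
Track A is -15, -10, -5, 0, 5, which is linear: a_n = -20 + 5·n.
Track B is 16, 25, 36, 49, 64, which is consecutive squares n² from n = 4.
Position 11 falls in track A as its term 6, giving 10.
Position 12 → track B, term 6 = 81.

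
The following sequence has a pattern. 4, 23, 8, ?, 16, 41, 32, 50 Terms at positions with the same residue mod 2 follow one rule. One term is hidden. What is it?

32

Odd-indexed and even-indexed terms follow separate rules.
Track A: 4, 8, 16, 32 (powers 2^2, 2^3, 2^4, …).
Track B: 23, ?, 41, 50 (arithmetic, step +9).
So the missing entry in track B is 32.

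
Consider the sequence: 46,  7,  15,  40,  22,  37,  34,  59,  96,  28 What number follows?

Positions follow the repeating pattern ABB; grouping by letter gives 2 tracks.
Subsequence A: 46, 40, 34, 28 — linear: a_n = 52 − 6·n.
Subsequence B: 7, 15, 22, 37, 59, 96 — a Fibonacci-like recurrence a_n = a_{n-1} + a_{n-2}.
Term 11 comes from subsequence B (its 7th entry): 155.

155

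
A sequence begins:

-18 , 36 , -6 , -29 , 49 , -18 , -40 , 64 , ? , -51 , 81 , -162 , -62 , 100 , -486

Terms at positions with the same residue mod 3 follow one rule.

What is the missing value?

-54

The terms cycle through 3 interleaved subsequences.
Track A: -18, -29, -40, -51, -62 (linear: a_n = -7 − 11·n).
Track B: 36, 49, 64, 81, 100 (consecutive squares n² from n = 6).
Track C: -6, -18, ?, -162, -486 (a geometric progression (common ratio 3)).
The gap is track C's term 3; the rule gives -54.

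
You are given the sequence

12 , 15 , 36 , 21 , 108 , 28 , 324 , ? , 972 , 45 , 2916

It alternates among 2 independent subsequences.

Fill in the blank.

36

Positions 1, 3, 5, … form one subsequence and positions 2, 4, 6, … form another.
Track A: 12, 36, 108, 324, 972, 2916. A geometric progression (common ratio 3).
Track B: 15, 21, 28, ?, 45. The triangular numbers T_5, T_6, ….
The gap is track B's term 4; the rule gives 36.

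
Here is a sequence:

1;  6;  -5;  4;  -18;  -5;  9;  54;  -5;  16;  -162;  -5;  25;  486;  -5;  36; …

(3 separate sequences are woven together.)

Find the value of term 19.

49

Split by position mod 3: positions 1, 4, 7, … form one track, and each other residue class forms its own.
Stream A = 1, 4, 9, 16, 25, 36: the squares 1², 2², 3², ….
Stream B = 6, -18, 54, -162, 486: multiplying by -3 each time.
Stream C = -5, -5, -5, -5, -5: the constant sequence -5.
Position 19 falls in stream A as its term 7, giving 49.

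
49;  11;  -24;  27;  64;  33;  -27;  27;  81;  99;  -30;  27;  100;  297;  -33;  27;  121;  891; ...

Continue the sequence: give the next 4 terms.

The terms cycle through 4 interleaved subsequences.
Track A is 49, 64, 81, 100, 121, which is perfect squares starting at 7².
Track B is 11, 33, 99, 297, 891, which is a geometric progression (common ratio 3).
Track C is -24, -27, -30, -33, which is subtracting 3 each time.
Track D is 27, 27, 27, 27, which is the constant sequence 27.
Position 19 → track C, term 5 = -36.
Term 20 comes from track D (its 5th entry): 27.
Position 21 → track A, term 6 = 144.
Term 22 comes from track B (its 6th entry): 2673.

-36, 27, 144, 2673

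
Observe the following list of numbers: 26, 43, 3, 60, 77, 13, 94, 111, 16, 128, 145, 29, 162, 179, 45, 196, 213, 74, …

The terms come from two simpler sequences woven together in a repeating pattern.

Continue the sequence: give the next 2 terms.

230, 247

Positions follow the repeating pattern AAB; grouping by letter gives 2 tracks.
Track A: 26, 43, 60, 77, 94, 111, 128, 145, 162, 179, 196, 213. Linear: a_n = 9 + 17·n.
Track B: 3, 13, 16, 29, 45, 74. Fibonacci-style (each term is the sum of the two before it).
Position 19 → track A, term 13 = 230.
Term 20 comes from track A (its 14th entry): 247.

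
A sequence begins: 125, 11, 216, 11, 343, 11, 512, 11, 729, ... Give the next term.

The terms cycle through 2 interleaved subsequences.
Stream A: 125, 216, 343, 512, 729. The cubes 5³, 6³, 7³, ….
Stream B: 11, 11, 11, 11. The constant sequence 11.
Position 10 → stream B, term 5 = 11.

11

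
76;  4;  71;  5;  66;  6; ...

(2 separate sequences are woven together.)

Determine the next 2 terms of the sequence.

Positions 1, 3, 5, … form one subsequence and positions 2, 4, 6, … form another.
Subsequence A is 76, 71, 66, which is arithmetic with common difference −5.
Subsequence B is 4, 5, 6, which is arithmetic, step +1.
Position 7 → subsequence A, term 4 = 61.
Position 8 → subsequence B, term 4 = 7.

61, 7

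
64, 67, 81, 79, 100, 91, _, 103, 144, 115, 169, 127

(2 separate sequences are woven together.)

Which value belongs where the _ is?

The terms cycle through 2 interleaved subsequences.
Stream A: 64, 81, 100, ?, 144, 169 (the squares 8², 9², 10², …).
Stream B: 67, 79, 91, 103, 115, 127 (arithmetic with common difference +12).
The gap is stream A's term 4; the rule gives 121.

121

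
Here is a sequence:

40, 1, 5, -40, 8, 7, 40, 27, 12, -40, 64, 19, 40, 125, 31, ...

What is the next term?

The terms cycle through 3 interleaved subsequences.
Subsequence A: 40, -40, 40, -40, 40 (the oscillation 40·(−1)^(n+1)).
Subsequence B: 1, 8, 27, 64, 125 (perfect cubes starting at 1³).
Subsequence C: 5, 7, 12, 19, 31 (a Fibonacci-like recurrence a_n = a_{n-1} + a_{n-2}).
Position 16 → subsequence A, term 6 = -40.

-40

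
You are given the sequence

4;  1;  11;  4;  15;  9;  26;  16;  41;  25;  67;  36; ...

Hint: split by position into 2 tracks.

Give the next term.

108

Split by position mod 2 into 2 tracks.
Subsequence A: 4, 11, 15, 26, 41, 67 (a Fibonacci-like recurrence a_n = a_{n-1} + a_{n-2}).
Subsequence B: 1, 4, 9, 16, 25, 36 (the squares 1², 2², 3², …).
Term 13 comes from subsequence A (its 7th entry): 108.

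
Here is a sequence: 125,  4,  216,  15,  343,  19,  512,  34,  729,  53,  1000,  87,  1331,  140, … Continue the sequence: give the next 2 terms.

Odd-indexed and even-indexed terms follow separate rules.
Subsequence A is 125, 216, 343, 512, 729, 1000, 1331, which is perfect cubes starting at 5³.
Subsequence B is 4, 15, 19, 34, 53, 87, 140, which is each term equals the sum of the previous two.
Term 15 comes from subsequence A (its 8th entry): 1728.
Position 16 → subsequence B, term 8 = 227.

1728, 227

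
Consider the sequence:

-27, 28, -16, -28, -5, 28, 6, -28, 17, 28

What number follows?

28

Taking every 2nd term gives 2 separate tracks.
Track A: -27, -16, -5, 6, 17. Adding 11 each time.
Track B: 28, -28, 28, -28, 28. Oscillating between 28 and -28.
The 11th slot belongs to track A; its 6th term is 28.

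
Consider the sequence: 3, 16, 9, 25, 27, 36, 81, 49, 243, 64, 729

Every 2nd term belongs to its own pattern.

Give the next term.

The terms cycle through 2 interleaved subsequences.
Subsequence A = 3, 9, 27, 81, 243, 729: powers 3^1, 3^2, 3^3, ….
Subsequence B = 16, 25, 36, 49, 64: consecutive squares n² from n = 4.
Term 12 comes from subsequence B (its 6th entry): 81.

81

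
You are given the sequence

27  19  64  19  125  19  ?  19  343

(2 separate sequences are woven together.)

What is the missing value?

216

The terms cycle through 2 interleaved subsequences.
Track A = 27, 64, 125, ?, 343: consecutive cubes n³ from n = 3.
Track B = 19, 19, 19, 19: constant 19.
So the missing entry in track A is 216.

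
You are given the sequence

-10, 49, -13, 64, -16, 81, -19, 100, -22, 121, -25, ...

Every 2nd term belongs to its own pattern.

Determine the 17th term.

Split by position mod 2 into 2 tracks.
Track A: -10, -13, -16, -19, -22, -25 (subtracting 3 each time).
Track B: 49, 64, 81, 100, 121 (the squares 7², 8², 9², …).
Position 17 falls in track A as its term 9, giving -34.

-34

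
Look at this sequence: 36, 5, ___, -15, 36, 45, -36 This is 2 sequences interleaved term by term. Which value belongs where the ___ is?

Positions 1, 3, 5, … form one subsequence and positions 2, 4, 6, … form another.
Track A = 36, ?, 36, -36: the oscillation 36·(−1)^(n+1).
Track B = 5, -15, 45: geometric with ratio -3.
So the missing entry in track A is -36.

-36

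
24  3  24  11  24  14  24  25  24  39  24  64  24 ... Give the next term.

103

Taking every 2nd term gives 2 separate tracks.
Subsequence A: 24, 24, 24, 24, 24, 24, 24. Always 24.
Subsequence B: 3, 11, 14, 25, 39, 64. Each term equals the sum of the previous two.
The 14th slot belongs to subsequence B; its 7th term is 103.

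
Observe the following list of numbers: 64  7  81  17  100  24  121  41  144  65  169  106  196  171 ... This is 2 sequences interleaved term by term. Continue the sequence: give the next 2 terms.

Split by position mod 2 into 2 tracks.
Subsequence A is 64, 81, 100, 121, 144, 169, 196, which is consecutive squares n² from n = 8.
Subsequence B is 7, 17, 24, 41, 65, 106, 171, which is Fibonacci-style (each term is the sum of the two before it).
The 15th slot belongs to subsequence A; its 8th term is 225.
Term 16 comes from subsequence B (its 8th entry): 277.

225, 277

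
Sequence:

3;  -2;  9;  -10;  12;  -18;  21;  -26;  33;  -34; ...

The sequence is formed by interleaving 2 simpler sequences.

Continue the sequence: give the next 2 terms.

54, -42

Split by position mod 2 into 2 tracks.
Track A = 3, 9, 12, 21, 33: each term equals the sum of the previous two.
Track B = -2, -10, -18, -26, -34: linear: a_n = 6 − 8·n.
Position 11 falls in track A as its term 6, giving 54.
Term 12 comes from track B (its 6th entry): -42.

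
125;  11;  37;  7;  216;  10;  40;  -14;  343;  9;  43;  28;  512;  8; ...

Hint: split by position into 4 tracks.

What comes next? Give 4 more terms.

The terms cycle through 4 interleaved subsequences.
Track A = 125, 216, 343, 512: the cubes 5³, 6³, 7³, ….
Track B = 11, 10, 9, 8: arithmetic, step −1.
Track C = 37, 40, 43: adding 3 each time.
Track D = 7, -14, 28: multiplying by -2 each time.
Term 15 comes from track C (its 4th entry): 46.
Term 16 comes from track D (its 4th entry): -56.
Term 17 comes from track A (its 5th entry): 729.
Position 18 falls in track B as its term 5, giving 7.

46, -56, 729, 7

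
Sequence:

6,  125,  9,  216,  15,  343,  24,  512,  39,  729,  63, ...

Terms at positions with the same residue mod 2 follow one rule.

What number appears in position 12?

The terms cycle through 2 interleaved subsequences.
Track A = 6, 9, 15, 24, 39, 63: a Fibonacci-like recurrence a_n = a_{n-1} + a_{n-2}.
Track B = 125, 216, 343, 512, 729: perfect cubes starting at 5³.
Term 12 comes from track B (its 6th entry): 1000.

1000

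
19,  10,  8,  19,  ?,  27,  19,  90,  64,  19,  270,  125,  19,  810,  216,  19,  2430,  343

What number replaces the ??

30

Split by position mod 3: positions 1, 4, 7, … form one track, and each other residue class forms its own.
Stream A is 19, 19, 19, 19, 19, 19, which is always 19.
Stream B is 10, ?, 90, 270, 810, 2430, which is geometric with ratio 3.
Stream C is 8, 27, 64, 125, 216, 343, which is consecutive cubes n³ from n = 2.
Filling stream B at index 2 by its rule yields 30.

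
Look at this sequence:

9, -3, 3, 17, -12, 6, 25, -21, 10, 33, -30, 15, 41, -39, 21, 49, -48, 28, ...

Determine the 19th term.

57

Split by position mod 3: positions 1, 4, 7, … form one track, and each other residue class forms its own.
Track A: 9, 17, 25, 33, 41, 49. Adding 8 each time.
Track B: -3, -12, -21, -30, -39, -48. Subtracting 9 each time.
Track C: 3, 6, 10, 15, 21, 28. The triangular numbers T_2, T_3, ….
Position 19 → track A, term 7 = 57.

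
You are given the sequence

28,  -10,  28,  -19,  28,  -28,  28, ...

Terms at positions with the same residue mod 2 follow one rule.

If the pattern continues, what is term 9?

28

Split by position mod 2 into 2 tracks.
Track A: 28, 28, 28, 28 (constant 28).
Track B: -10, -19, -28 (subtracting 9 each time).
Position 9 falls in track A as its term 5, giving 28.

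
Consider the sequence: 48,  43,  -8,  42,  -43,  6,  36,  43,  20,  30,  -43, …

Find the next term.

Split by position mod 3 into 3 tracks.
Stream A: 48, 42, 36, 30 — arithmetic, step −6.
Stream B: 43, -43, 43, -43 — oscillating between 43 and -43.
Stream C: -8, 6, 20 — adding 14 each time.
The 12th slot belongs to stream C; its 4th term is 34.

34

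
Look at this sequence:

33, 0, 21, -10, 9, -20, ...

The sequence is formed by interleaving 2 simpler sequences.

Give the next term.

-3

Taking every 2nd term gives 2 separate tracks.
Track A: 33, 21, 9 (arithmetic with common difference −12).
Track B: 0, -10, -20 (linear: a_n = 10 − 10·n).
Position 7 → track A, term 4 = -3.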